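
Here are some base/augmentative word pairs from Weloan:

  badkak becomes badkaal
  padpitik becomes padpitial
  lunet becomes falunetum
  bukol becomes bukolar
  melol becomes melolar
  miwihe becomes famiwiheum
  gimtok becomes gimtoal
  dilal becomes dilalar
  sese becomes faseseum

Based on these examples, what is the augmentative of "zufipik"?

zufipial

dilal and badkak both have last vowel 'a' yet inflect differently (dilalar, badkaal), so the last vowel is not what conditions the rule; the final letter is.
"zufipik" ends in -k. The stems ending in -k (padpitik → padpitial, badkak → badkaal, gimtok → gimtoal) drop the final letter and add -al.
So zufipik → zufipial.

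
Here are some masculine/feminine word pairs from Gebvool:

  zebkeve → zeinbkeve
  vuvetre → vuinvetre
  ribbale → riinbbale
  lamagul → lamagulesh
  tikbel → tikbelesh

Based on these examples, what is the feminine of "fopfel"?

zebkeve and tikbel both have last vowel 'e' yet inflect differently (zeinbkeve, tikbelesh), so the last vowel is not what conditions the rule; the final letter is.
"fopfel" ends in -l. The stems ending in -l (lamagul → lamagulesh, tikbel → tikbelesh) add -esh.
So fopfel → fopfelesh.

fopfelesh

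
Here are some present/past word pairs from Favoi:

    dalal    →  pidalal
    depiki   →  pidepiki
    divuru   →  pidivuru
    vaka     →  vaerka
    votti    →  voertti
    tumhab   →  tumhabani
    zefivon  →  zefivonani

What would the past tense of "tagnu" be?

depiki and votti both end in -i yet inflect differently (pidepiki, voertti), so the final letter is not what conditions the rule; the first letter is.
"tagnu" begins with t-. The one such stem in the data (tumhab → tumhabani) adds -ani, so the same rule applies.
So tagnu → tagnuani.

tagnuani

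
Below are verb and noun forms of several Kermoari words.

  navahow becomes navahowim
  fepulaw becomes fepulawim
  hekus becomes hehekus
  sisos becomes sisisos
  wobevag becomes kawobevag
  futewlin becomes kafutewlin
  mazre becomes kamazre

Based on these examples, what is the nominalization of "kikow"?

navahow and sisos both have last vowel 'o' yet inflect differently (navahowim, sisisos), so the last vowel is not what conditions the rule; the final letter is.
"kikow" ends in -w. The stems ending in -w (navahow → navahowim, fepulaw → fepulawim) add -im.
So kikow → kikowim.

kikowim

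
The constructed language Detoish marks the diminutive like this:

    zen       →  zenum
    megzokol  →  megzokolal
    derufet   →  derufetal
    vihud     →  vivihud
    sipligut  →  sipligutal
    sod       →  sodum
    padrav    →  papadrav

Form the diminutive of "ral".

ralum

"ral" has 1 vowel. The stems with 1 vowel (sod → sodum, zen → zenum) add -um.
The other patterns: stems with 2 vowels repeat the first consonant+vowel as a prefix; stems with 3 vowels add -al.
So ral → ralum.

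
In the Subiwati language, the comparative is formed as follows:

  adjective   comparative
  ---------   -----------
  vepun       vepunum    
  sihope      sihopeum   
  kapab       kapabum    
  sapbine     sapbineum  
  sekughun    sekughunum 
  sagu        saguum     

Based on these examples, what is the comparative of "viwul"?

viwulum

Every pair shown (vepun → vepunum, sihope → sihopeum, kapab → kapabum, …) follows the same rule: add -um.
So viwul → viwulum.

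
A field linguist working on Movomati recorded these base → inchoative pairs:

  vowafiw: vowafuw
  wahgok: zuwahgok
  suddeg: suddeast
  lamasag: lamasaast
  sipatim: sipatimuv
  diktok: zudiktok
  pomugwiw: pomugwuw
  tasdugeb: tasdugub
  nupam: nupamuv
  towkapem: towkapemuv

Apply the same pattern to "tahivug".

nupam and lamasag both have last vowel 'a' yet inflect differently (nupamuv, lamasaast), so the last vowel is not what conditions the rule; the final letter is.
"tahivug" ends in -g. The stems ending in -g (lamasag → lamasaast, suddeg → suddeast) drop the final letter and add -ast.
So tahivug → tahivuast.

tahivuast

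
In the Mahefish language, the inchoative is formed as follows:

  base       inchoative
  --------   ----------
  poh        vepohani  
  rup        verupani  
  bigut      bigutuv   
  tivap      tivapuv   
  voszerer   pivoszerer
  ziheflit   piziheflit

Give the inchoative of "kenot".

kenotuv

rup and tivap both end in -p yet inflect differently (verupani, tivapuv), so the final letter is not what conditions the rule; the number of vowels is.
"kenot" has 2 vowels. The stems with 2 vowels (bigut → bigutuv, tivap → tivapuv) add -uv.
The other patterns: stems with 1 vowel add ve- … -ani around the stem; stems with 3 vowels add the prefix pi-.
So kenot → kenotuv.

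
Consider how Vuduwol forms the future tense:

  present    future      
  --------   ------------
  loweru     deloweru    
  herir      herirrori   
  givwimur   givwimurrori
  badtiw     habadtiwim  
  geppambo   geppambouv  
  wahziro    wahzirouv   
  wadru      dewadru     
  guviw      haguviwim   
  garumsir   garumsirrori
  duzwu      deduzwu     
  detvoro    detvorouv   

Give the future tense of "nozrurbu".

givwimur and wadru both have last vowel 'u' yet inflect differently (givwimurrori, dewadru), so the last vowel is not what conditions the rule; the final letter is.
"nozrurbu" ends in -u. The stems ending in -u (wadru → dewadru, loweru → deloweru, duzwu → deduzwu) add the prefix de-.
So nozrurbu → denozrurbu.

denozrurbu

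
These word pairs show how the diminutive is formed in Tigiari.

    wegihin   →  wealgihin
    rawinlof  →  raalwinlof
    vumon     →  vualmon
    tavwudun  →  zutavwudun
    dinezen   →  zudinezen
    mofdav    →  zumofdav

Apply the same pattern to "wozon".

wegihin and tavwudun both end in -n yet inflect differently (wealgihin, zutavwudun), so the final letter is not what conditions the rule; the last vowel is.
"wozon" has last vowel 'o'. The stems whose last vowel is 'o' (rawinlof → raalwinlof, vumon → vualmon) insert -al- after the first vowel.
The other pattern: stems whose last vowel is 'a', 'e' or 'u' add the prefix zu-.
So wozon → woalzon.

woalzon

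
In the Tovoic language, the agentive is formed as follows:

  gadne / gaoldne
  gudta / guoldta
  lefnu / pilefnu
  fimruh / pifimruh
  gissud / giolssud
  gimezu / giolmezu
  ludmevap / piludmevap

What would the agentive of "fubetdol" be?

pifubetdol

gimezu and lefnu both end in -u yet inflect differently (giolmezu, pilefnu), so the final letter is not what conditions the rule; the first letter is.
"fubetdol" begins with f-. The one such stem in the data (fimruh → pifimruh) adds the prefix pi-, so the same rule applies.
The other pattern: stems beginning with g- insert -ol- after the first vowel.
So fubetdol → pifubetdol.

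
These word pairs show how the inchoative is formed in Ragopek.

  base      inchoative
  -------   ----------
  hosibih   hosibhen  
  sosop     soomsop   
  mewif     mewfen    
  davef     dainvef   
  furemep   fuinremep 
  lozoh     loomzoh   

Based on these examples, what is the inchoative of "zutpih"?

zutphen

hosibih and lozoh both end in -h yet inflect differently (hosibhen, loomzoh), so the final letter is not what conditions the rule; the last vowel is.
"zutpih" has last vowel 'i'. The stems whose last vowel is 'i' (mewif → mewfen, hosibih → hosibhen) delete the last vowel and add -en.
So zutpih → zutphen.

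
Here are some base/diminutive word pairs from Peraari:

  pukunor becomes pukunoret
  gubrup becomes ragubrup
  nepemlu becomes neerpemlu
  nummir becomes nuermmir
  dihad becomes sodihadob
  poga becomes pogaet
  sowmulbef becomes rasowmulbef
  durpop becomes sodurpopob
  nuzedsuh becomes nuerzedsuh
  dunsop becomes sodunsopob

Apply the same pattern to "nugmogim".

nuergmogim

"nugmogim" begins with n-. The stems beginning with n- (nummir → nuermmir, nuzedsuh → nuerzedsuh, nepemlu → neerpemlu) insert -er- after the first vowel.
So nugmogim → nuergmogim.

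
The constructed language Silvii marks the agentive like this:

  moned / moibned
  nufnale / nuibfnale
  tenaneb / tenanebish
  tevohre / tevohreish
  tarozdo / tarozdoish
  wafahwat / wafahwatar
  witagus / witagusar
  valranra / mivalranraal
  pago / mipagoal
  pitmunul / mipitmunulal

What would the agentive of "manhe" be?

"manhe" begins with m-. The one such stem in the data (moned → moibned) inserts -ib- after the first vowel (as does nufnale), so the same rule applies.
The other patterns: stems beginning with t- add -ish; stems beginning with w- add -ar; stems beginning with p- or v- add mi- … -al around the stem.
So manhe → maibnhe.

maibnhe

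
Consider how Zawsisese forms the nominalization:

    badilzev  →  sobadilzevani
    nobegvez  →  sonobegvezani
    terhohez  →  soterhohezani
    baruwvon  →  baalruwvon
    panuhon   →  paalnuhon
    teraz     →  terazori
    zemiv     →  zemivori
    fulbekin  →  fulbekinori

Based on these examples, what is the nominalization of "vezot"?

nobegvez and teraz both end in -z yet inflect differently (sonobegvezani, terazori), so the final letter is not what conditions the rule; the last vowel is.
"vezot" has last vowel 'o'. The stems whose last vowel is 'o' (baruwvon → baalruwvon, panuhon → paalnuhon) insert -al- after the first vowel.
The other patterns: stems whose last vowel is 'e' add so- … -ani around the stem; stems whose last vowel is 'a' or 'i' add -ori.
So vezot → vealzot.

vealzot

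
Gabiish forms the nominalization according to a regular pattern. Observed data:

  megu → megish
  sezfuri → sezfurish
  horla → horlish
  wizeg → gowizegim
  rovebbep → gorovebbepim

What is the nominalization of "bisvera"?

megu and wizeg both have 2 vowels yet inflect differently (megish, gowizegim), so the number of vowels is not what conditions the rule; whether the stem ends in a vowel or a consonant is.
"bisvera" ends in a vowel. The stems ending in a vowel (megu → megish, sezfuri → sezfurish, horla → horlish) drop the final letter and add -ish.
So bisvera → bisverish.

bisverish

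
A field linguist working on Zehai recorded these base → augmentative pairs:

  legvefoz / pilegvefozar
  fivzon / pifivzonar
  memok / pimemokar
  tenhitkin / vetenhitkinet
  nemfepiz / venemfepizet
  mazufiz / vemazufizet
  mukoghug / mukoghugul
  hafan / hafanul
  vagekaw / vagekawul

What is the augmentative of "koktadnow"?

pikoktadnowar

fivzon and tenhitkin both end in -n yet inflect differently (pifivzonar, vetenhitkinet), so the final letter is not what conditions the rule; the last vowel is.
"koktadnow" has last vowel 'o'. The stems whose last vowel is 'o' (legvefoz → pilegvefozar, fivzon → pifivzonar, memok → pimemokar) add pi- … -ar around the stem.
So koktadnow → pikoktadnowar.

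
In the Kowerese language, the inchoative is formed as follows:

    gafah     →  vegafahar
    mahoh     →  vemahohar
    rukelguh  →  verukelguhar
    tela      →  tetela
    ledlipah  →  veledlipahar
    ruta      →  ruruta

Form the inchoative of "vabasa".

ledlipah and tela both have last vowel 'a' yet inflect differently (veledlipahar, tetela), so the last vowel is not what conditions the rule; the final letter is.
"vabasa" ends in -a. The stems ending in -a (tela → tetela, ruta → ruruta) repeat the first consonant+vowel as a prefix.
So vabasa → vavabasa.

vavabasa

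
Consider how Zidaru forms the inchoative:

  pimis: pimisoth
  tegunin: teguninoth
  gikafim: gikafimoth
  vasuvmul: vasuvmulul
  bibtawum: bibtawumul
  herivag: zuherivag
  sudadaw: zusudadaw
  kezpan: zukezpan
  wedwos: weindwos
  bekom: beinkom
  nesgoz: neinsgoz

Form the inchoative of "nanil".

gikafim and bibtawum both end in -m yet inflect differently (gikafimoth, bibtawumul), so the final letter is not what conditions the rule; the last vowel is.
"nanil" has last vowel 'i'. The stems whose last vowel is 'i' (pimis → pimisoth, tegunin → teguninoth, gikafim → gikafimoth) add -oth.
So nanil → naniloth.

naniloth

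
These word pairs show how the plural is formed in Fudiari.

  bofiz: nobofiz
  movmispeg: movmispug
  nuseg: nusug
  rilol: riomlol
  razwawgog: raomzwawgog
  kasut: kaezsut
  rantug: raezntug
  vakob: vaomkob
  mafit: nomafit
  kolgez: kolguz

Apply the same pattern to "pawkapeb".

pawkapub

kolgez and bofiz both end in -z yet inflect differently (kolguz, nobofiz), so the final letter is not what conditions the rule; the last vowel is.
"pawkapeb" has last vowel 'e'. The stems whose last vowel is 'e' (kolgez → kolguz, movmispeg → movmispug, nuseg → nusug) change the last vowel to 'u'.
So pawkapeb → pawkapub.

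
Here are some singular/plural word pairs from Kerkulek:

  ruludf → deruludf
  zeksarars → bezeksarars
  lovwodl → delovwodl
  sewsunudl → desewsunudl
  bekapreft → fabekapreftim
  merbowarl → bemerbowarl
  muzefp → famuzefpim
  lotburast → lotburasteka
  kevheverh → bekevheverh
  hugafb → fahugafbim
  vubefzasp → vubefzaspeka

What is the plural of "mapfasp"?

mapfaspeka

lotburast and bekapreft both end in -t yet inflect differently (lotburasteka, fabekapreftim), so the final letter is not what conditions the rule; the second-to-last letter is.
"mapfasp" has second-to-last letter 's'. The stems whose second-to-last letter is 's' (lotburast → lotburasteka, vubefzasp → vubefzaspeka) add -eka.
So mapfasp → mapfaspeka.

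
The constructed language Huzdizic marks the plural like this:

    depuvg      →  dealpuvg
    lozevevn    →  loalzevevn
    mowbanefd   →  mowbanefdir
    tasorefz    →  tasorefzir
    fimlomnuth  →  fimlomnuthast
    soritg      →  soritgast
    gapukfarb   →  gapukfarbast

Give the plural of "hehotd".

hehotdast

depuvg and soritg both end in -g yet inflect differently (dealpuvg, soritgast), so the final letter is not what conditions the rule; the second-to-last letter is.
"hehotd" has second-to-last letter 't'. The stems whose second-to-last letter is 't' (fimlomnuth → fimlomnuthast, soritg → soritgast) add -ast.
The other patterns: stems whose second-to-last letter is 'v' insert -al- after the first vowel; stems whose second-to-last letter is 'f' add -ir.
So hehotd → hehotdast.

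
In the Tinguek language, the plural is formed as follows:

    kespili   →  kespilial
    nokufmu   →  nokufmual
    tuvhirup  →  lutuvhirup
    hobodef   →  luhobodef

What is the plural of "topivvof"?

lutopivvof

nokufmu and tuvhirup both have last vowel 'u' yet inflect differently (nokufmual, lutuvhirup), so the last vowel is not what conditions the rule; whether the stem ends in a vowel or a consonant is.
"topivvof" ends in a consonant. The stems ending in a consonant (tuvhirup → lutuvhirup, hobodef → luhobodef) add the prefix lu-.
The other pattern: stems ending in a vowel add -al.
So topivvof → lutopivvof.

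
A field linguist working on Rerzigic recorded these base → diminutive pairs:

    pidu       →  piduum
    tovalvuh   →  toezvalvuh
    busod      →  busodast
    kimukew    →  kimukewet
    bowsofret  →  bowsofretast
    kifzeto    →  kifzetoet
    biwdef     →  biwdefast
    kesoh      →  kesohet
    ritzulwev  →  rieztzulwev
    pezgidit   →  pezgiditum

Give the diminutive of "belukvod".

belukvodast

"belukvod" begins with b-. The stems beginning with b- (bowsofret → bowsofretast, busod → busodast, biwdef → biwdefast) add -ast.
The other patterns: stems beginning with r- or t- insert -ez- after the first vowel; stems beginning with p- add -um; stems beginning with k- add -et.
So belukvod → belukvodast.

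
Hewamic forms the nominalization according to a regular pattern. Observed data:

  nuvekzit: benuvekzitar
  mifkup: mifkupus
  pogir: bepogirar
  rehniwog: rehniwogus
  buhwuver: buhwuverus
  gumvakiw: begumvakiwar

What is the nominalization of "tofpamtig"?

"tofpamtig" has last vowel 'i'. The stems whose last vowel is 'i' (gumvakiw → begumvakiwar, nuvekzit → benuvekzitar, pogir → bepogirar) add be- … -ar around the stem.
The other pattern: stems whose last vowel is 'e', 'o' or 'u' add -us.
So tofpamtig → betofpamtigar.

betofpamtigar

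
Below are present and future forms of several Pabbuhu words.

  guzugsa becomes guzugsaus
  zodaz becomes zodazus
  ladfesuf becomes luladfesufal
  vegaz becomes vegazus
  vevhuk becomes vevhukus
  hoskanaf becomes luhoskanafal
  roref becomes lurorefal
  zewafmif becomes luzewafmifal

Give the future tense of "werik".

ladfesuf and vevhuk both have last vowel 'u' yet inflect differently (luladfesufal, vevhukus), so the last vowel is not what conditions the rule; the final letter is.
"werik" ends in -k. The one such stem in the data (vevhuk → vevhukus) adds -us, so the same rule applies.
So werik → werikus.

werikus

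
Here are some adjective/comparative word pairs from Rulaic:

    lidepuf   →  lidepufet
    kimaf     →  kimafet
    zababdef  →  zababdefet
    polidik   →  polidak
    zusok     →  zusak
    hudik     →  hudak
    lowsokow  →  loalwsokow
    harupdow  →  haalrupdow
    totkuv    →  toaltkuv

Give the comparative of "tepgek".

tepgak

"tepgek" ends in -k. The stems ending in -k (polidik → polidak, zusok → zusak, hudik → hudak) change the last vowel to 'a'.
So tepgek → tepgak.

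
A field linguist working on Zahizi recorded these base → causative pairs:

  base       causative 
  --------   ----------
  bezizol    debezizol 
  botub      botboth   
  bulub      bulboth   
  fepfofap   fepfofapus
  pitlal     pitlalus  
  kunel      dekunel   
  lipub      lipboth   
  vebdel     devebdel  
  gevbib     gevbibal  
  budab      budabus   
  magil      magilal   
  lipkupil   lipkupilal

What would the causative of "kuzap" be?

kuzapus

pitlal and lipkupil both end in -l yet inflect differently (pitlalus, lipkupilal), so the final letter is not what conditions the rule; the last vowel is.
"kuzap" has last vowel 'a'. The stems whose last vowel is 'a' (pitlal → pitlalus, budab → budabus, fepfofap → fepfofapus) add -us.
The other patterns: stems whose last vowel is 'i' add -al; stems whose last vowel is 'u' delete the last vowel and add -oth; stems whose last vowel is 'e' or 'o' add the prefix de-.
So kuzap → kuzapus.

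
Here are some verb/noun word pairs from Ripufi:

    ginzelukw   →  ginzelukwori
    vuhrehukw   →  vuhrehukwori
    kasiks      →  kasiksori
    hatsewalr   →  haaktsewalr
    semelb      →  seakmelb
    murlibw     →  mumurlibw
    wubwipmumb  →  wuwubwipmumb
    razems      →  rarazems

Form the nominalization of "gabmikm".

ginzelukw and murlibw both end in -w yet inflect differently (ginzelukwori, mumurlibw), so the final letter is not what conditions the rule; the second-to-last letter is.
"gabmikm" has second-to-last letter 'k'. The stems whose second-to-last letter is 'k' (ginzelukw → ginzelukwori, vuhrehukw → vuhrehukwori, kasiks → kasiksori) add -ori.
So gabmikm → gabmikmori.

gabmikmori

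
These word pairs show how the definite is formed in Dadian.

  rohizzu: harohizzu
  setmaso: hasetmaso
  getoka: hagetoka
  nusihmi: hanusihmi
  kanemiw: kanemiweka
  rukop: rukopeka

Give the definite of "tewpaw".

tewpaweka

nusihmi and kanemiw both have last vowel 'i' yet inflect differently (hanusihmi, kanemiweka), so the last vowel is not what conditions the rule; whether the stem ends in a vowel or a consonant is.
"tewpaw" ends in a consonant. The stems ending in a consonant (kanemiw → kanemiweka, rukop → rukopeka) add -eka.
The other pattern: stems ending in a vowel add the prefix ha-.
So tewpaw → tewpaweka.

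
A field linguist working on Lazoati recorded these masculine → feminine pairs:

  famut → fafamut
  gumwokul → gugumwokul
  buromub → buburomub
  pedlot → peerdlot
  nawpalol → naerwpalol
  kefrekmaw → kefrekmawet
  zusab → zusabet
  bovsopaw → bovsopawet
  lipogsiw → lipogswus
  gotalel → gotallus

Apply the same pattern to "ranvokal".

ranvokalet

"ranvokal" has last vowel 'a'. The stems whose last vowel is 'a' (kefrekmaw → kefrekmawet, zusab → zusabet, bovsopaw → bovsopawet) add -et.
The other patterns: stems whose last vowel is 'u' repeat the first consonant+vowel as a prefix; stems whose last vowel is 'o' insert -er- after the first vowel; stems whose last vowel is 'e' or 'i' delete the last vowel and add -us.
So ranvokal → ranvokalet.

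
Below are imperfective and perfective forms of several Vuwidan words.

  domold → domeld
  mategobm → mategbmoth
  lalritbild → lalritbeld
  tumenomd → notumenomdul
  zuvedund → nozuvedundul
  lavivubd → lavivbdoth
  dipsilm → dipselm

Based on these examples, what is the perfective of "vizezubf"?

vizezbfoth

lavivubd and lalritbild both end in -d yet inflect differently (lavivbdoth, lalritbeld), so the final letter is not what conditions the rule; the second-to-last letter is.
"vizezubf" has second-to-last letter 'b'. The stems whose second-to-last letter is 'b' (mategobm → mategbmoth, lavivubd → lavivbdoth) delete the last vowel and add -oth.
The other patterns: stems whose second-to-last letter is 'l' change the last vowel to 'e'; stems whose second-to-last letter is 'm' or 'n' add no- … -ul around the stem.
So vizezubf → vizezbfoth.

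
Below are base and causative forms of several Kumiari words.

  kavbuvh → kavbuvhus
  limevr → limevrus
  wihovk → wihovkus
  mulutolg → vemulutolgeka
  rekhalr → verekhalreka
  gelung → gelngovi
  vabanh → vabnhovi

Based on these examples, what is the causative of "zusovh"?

zusovhus

limevr and rekhalr both end in -r yet inflect differently (limevrus, verekhalreka), so the final letter is not what conditions the rule; the second-to-last letter is.
"zusovh" has second-to-last letter 'v'. The stems whose second-to-last letter is 'v' (kavbuvh → kavbuvhus, limevr → limevrus, wihovk → wihovkus) add -us.
So zusovh → zusovhus.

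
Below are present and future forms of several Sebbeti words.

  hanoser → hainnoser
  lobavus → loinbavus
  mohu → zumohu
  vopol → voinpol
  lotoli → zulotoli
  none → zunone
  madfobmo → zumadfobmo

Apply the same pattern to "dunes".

duinnes

lobavus and mohu both have last vowel 'u' yet inflect differently (loinbavus, zumohu), so the last vowel is not what conditions the rule; whether the stem ends in a vowel or a consonant is.
"dunes" ends in a consonant. The stems ending in a consonant (vopol → voinpol, lobavus → loinbavus, hanoser → hainnoser) insert -in- after the first vowel.
The other pattern: stems ending in a vowel add the prefix zu-.
So dunes → duinnes.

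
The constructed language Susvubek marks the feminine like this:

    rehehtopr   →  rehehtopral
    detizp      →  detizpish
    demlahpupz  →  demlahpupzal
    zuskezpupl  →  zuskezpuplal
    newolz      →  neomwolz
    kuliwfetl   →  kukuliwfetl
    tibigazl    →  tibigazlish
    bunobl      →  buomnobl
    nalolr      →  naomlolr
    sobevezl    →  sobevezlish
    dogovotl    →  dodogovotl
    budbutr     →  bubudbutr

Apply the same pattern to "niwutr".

kuliwfetl and tibigazl both end in -l yet inflect differently (kukuliwfetl, tibigazlish), so the final letter is not what conditions the rule; the second-to-last letter is.
"niwutr" has second-to-last letter 't'. The stems whose second-to-last letter is 't' (budbutr → bubudbutr, kuliwfetl → kukuliwfetl, dogovotl → dodogovotl) repeat the first consonant+vowel as a prefix.
The other patterns: stems whose second-to-last letter is 'z' add -ish; stems whose second-to-last letter is 'p' add -al; stems whose second-to-last letter is 'b' or 'l' insert -om- after the first vowel.
So niwutr → niniwutr.

niniwutr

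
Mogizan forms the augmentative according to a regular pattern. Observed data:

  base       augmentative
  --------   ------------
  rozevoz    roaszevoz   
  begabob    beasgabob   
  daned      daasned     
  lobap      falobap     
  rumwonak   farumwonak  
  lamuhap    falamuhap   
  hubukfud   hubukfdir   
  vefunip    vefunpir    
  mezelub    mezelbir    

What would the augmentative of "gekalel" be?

daned and hubukfud both end in -d yet inflect differently (daasned, hubukfdir), so the final letter is not what conditions the rule; the last vowel is.
"gekalel" has last vowel 'e'. The one such stem in the data (daned → daasned) inserts -as- after the first vowel (as do rozevoz, begabob), so the same rule applies.
So gekalel → geaskalel.

geaskalel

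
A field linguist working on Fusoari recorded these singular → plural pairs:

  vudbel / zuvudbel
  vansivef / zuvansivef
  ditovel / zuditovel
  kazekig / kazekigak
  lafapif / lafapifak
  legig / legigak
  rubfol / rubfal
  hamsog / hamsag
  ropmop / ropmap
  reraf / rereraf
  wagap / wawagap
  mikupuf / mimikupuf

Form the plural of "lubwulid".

vansivef and lafapif both end in -f yet inflect differently (zuvansivef, lafapifak), so the final letter is not what conditions the rule; the last vowel is.
"lubwulid" has last vowel 'i'. The stems whose last vowel is 'i' (kazekig → kazekigak, lafapif → lafapifak, legig → legigak) add -ak.
So lubwulid → lubwulidak.

lubwulidak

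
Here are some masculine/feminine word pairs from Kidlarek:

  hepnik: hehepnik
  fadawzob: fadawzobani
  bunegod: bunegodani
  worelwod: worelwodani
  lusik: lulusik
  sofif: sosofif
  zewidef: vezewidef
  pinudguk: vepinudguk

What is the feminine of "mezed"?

vemezed

sofif and zewidef both end in -f yet inflect differently (sosofif, vezewidef), so the final letter is not what conditions the rule; the last vowel is.
"mezed" has last vowel 'e'. The one such stem in the data (zewidef → vezewidef) adds the prefix ve-, so the same rule applies.
The other patterns: stems whose last vowel is 'o' add -ani; stems whose last vowel is 'i' repeat the first consonant+vowel as a prefix.
So mezed → vemezed.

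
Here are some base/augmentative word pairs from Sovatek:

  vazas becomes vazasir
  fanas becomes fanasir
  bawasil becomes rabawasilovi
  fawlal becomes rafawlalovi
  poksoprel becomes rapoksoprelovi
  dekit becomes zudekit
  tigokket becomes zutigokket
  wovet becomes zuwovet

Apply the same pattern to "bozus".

vazas and fawlal both have last vowel 'a' yet inflect differently (vazasir, rafawlalovi), so the last vowel is not what conditions the rule; the final letter is.
"bozus" ends in -s. The stems ending in -s (vazas → vazasir, fanas → fanasir) add -ir.
So bozus → bozusir.

bozusir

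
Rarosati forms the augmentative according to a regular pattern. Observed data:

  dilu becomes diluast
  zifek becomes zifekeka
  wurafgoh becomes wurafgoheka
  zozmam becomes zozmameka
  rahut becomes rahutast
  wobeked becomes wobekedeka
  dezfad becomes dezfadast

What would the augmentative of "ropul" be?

"ropul" begins with r-. The one such stem in the data (rahut → rahutast) adds -ast, so the same rule applies.
So ropul → ropulast.

ropulast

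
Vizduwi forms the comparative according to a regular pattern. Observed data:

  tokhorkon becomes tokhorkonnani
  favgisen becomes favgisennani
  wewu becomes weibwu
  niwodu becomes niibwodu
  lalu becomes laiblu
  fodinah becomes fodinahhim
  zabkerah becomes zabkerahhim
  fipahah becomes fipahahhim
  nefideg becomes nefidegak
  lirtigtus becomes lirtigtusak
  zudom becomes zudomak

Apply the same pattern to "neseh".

"neseh" ends in -h. The stems ending in -h (fodinah → fodinahhim, zabkerah → zabkerahhim, fipahah → fipahahhim) double the final consonant and add -im.
The other patterns: stems ending in -n double the final consonant and add -ani; stems ending in -u insert -ib- after the first vowel; stems ending in -g, -m or -s add -ak.
So neseh → nesehhim.

nesehhim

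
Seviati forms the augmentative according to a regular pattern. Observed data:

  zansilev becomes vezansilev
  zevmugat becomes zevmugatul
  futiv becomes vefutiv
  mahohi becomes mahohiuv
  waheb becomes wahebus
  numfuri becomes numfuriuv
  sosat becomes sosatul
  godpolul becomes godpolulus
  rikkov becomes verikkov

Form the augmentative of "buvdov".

vebuvdov

numfuri and futiv both have last vowel 'i' yet inflect differently (numfuriuv, vefutiv), so the last vowel is not what conditions the rule; the final letter is.
"buvdov" ends in -v. The stems ending in -v (zansilev → vezansilev, futiv → vefutiv, rikkov → verikkov) add the prefix ve-.
The other patterns: stems ending in -i add -uv; stems ending in -b or -l add -us; stems ending in -t add -ul.
So buvdov → vebuvdov.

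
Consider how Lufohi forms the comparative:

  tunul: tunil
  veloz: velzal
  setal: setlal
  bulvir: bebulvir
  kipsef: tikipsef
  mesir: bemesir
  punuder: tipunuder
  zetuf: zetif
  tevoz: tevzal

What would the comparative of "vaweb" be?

tivaweb

zetuf and kipsef both end in -f yet inflect differently (zetif, tikipsef), so the final letter is not what conditions the rule; the last vowel is.
"vaweb" has last vowel 'e'. The stems whose last vowel is 'e' (kipsef → tikipsef, punuder → tipunuder) add the prefix ti-.
The other patterns: stems whose last vowel is 'u' change the last vowel to 'i'; stems whose last vowel is 'i' add the prefix be-; stems whose last vowel is 'a' or 'o' delete the last vowel and add -al.
So vaweb → tivaweb.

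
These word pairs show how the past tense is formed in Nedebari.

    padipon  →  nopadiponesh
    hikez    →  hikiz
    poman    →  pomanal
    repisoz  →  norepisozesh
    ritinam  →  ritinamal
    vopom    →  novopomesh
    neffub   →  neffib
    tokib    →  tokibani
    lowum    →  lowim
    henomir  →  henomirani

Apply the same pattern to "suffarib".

suffaribani

"suffarib" has last vowel 'i'. The stems whose last vowel is 'i' (henomir → henomirani, tokib → tokibani) add -ani.
The other patterns: stems whose last vowel is 'a' add -al; stems whose last vowel is 'o' add no- … -esh around the stem; stems whose last vowel is 'e' or 'u' change the last vowel to 'i'.
So suffarib → suffaribani.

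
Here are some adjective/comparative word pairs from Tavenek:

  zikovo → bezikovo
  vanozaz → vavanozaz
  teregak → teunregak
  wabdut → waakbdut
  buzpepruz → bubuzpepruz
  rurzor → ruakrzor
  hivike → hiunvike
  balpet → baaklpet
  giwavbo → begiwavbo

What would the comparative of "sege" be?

seunge

rurzor and giwavbo both have last vowel 'o' yet inflect differently (ruakrzor, begiwavbo), so the last vowel is not what conditions the rule; the final letter is.
"sege" ends in -e. The one such stem in the data (hivike → hiunvike) inserts -un- after the first vowel (as does teregak), so the same rule applies.
The other patterns: stems ending in -r or -t insert -ak- after the first vowel; stems ending in -o add the prefix be-; stems ending in -z repeat the first consonant+vowel as a prefix.
So sege → seunge.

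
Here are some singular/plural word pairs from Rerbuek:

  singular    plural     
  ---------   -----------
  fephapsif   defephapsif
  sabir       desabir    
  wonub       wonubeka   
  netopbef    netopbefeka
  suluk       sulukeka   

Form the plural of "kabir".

dekabir

fephapsif and netopbef both end in -f yet inflect differently (defephapsif, netopbefeka), so the final letter is not what conditions the rule; the last vowel is.
"kabir" has last vowel 'i'. The stems whose last vowel is 'i' (fephapsif → defephapsif, sabir → desabir) add the prefix de-.
The other pattern: stems whose last vowel is 'e' or 'u' add -eka.
So kabir → dekabir.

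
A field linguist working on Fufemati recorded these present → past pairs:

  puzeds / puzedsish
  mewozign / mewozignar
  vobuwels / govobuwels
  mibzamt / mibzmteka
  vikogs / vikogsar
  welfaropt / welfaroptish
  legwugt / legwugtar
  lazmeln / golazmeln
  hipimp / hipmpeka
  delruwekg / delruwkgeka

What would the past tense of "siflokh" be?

siflkheka

mibzamt and legwugt both end in -t yet inflect differently (mibzmteka, legwugtar), so the final letter is not what conditions the rule; the second-to-last letter is.
"siflokh" has second-to-last letter 'k'. The one such stem in the data (delruwekg → delruwkgeka) deletes the last vowel and adds -eka (as do hipimp, mibzamt), so the same rule applies.
The other patterns: stems whose second-to-last letter is 'l' add the prefix go-; stems whose second-to-last letter is 'g' add -ar; stems whose second-to-last letter is 'd' or 'p' add -ish.
So siflokh → siflkheka.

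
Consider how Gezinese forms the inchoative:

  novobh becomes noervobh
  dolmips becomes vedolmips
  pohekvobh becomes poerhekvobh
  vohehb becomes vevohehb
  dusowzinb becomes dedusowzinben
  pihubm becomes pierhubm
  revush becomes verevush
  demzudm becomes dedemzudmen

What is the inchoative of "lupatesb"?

velupatesb

demzudm and pihubm both end in -m yet inflect differently (dedemzudmen, pierhubm), so the final letter is not what conditions the rule; the second-to-last letter is.
"lupatesb" has second-to-last letter 's'. The one such stem in the data (revush → verevush) adds the prefix ve-, so the same rule applies.
The other patterns: stems whose second-to-last letter is 'd' or 'n' add de- … -en around the stem; stems whose second-to-last letter is 'b' insert -er- after the first vowel.
So lupatesb → velupatesb.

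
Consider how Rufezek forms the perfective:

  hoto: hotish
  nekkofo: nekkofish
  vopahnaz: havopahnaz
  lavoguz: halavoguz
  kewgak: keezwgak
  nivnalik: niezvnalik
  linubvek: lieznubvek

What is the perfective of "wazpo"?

vopahnaz and kewgak both have last vowel 'a' yet inflect differently (havopahnaz, keezwgak), so the last vowel is not what conditions the rule; the final letter is.
"wazpo" ends in -o. The stems ending in -o (hoto → hotish, nekkofo → nekkofish) drop the final letter and add -ish.
So wazpo → wazpish.

wazpish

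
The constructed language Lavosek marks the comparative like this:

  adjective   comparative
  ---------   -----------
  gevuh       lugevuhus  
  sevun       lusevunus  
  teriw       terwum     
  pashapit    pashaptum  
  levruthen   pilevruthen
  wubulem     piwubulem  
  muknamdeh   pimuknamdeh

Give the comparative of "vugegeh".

muknamdeh and gevuh both end in -h yet inflect differently (pimuknamdeh, lugevuhus), so the final letter is not what conditions the rule; the last vowel is.
"vugegeh" has last vowel 'e'. The stems whose last vowel is 'e' (wubulem → piwubulem, muknamdeh → pimuknamdeh, levruthen → pilevruthen) add the prefix pi-.
The other patterns: stems whose last vowel is 'i' delete the last vowel and add -um; stems whose last vowel is 'u' add lu- … -us around the stem.
So vugegeh → pivugegeh.

pivugegeh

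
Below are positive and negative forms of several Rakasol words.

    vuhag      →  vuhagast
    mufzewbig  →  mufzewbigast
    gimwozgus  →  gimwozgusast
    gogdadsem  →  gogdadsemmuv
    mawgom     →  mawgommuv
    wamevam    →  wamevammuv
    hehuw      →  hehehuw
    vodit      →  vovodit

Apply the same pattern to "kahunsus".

kahunsusast

vuhag and wamevam both have last vowel 'a' yet inflect differently (vuhagast, wamevammuv), so the last vowel is not what conditions the rule; the final letter is.
"kahunsus" ends in -s. The one such stem in the data (gimwozgus → gimwozgusast) adds -ast, so the same rule applies.
The other patterns: stems ending in -m double the final consonant and add -uv; stems ending in -t or -w repeat the first consonant+vowel as a prefix.
So kahunsus → kahunsusast.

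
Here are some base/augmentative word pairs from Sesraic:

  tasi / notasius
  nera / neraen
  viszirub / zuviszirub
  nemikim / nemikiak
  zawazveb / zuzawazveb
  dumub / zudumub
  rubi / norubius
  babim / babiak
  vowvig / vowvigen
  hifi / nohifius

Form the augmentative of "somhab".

zusomhab

babim and tasi both have last vowel 'i' yet inflect differently (babiak, notasius), so the last vowel is not what conditions the rule; the final letter is.
"somhab" ends in -b. The stems ending in -b (viszirub → zuviszirub, zawazveb → zuzawazveb, dumub → zudumub) add the prefix zu-.
The other patterns: stems ending in -m drop the final letter and add -ak; stems ending in -i add no- … -us around the stem; stems ending in -a or -g add -en.
So somhab → zusomhab.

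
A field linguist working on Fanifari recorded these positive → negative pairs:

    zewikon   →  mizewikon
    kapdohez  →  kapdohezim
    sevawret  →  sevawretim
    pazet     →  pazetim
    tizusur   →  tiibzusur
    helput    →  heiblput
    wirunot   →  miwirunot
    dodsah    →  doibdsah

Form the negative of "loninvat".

loibninvat

sevawret and wirunot both end in -t yet inflect differently (sevawretim, miwirunot), so the final letter is not what conditions the rule; the last vowel is.
"loninvat" has last vowel 'a'. The one such stem in the data (dodsah → doibdsah) inserts -ib- after the first vowel (as do helput, tizusur), so the same rule applies.
The other patterns: stems whose last vowel is 'e' add -im; stems whose last vowel is 'o' add the prefix mi-.
So loninvat → loibninvat.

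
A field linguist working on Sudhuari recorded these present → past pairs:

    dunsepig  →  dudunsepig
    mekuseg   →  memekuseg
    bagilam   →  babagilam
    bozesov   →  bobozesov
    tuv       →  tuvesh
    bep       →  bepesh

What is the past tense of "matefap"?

mamatefap

bozesov and tuv both end in -v yet inflect differently (bobozesov, tuvesh), so the final letter is not what conditions the rule; the number of vowels is.
"matefap" has 3 vowels. The stems with 3 vowels (dunsepig → dudunsepig, mekuseg → memekuseg, bagilam → babagilam) repeat the first consonant+vowel as a prefix.
So matefap → mamatefap.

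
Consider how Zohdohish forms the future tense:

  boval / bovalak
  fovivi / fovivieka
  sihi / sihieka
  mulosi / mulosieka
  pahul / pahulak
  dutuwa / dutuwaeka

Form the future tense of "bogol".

bogolak

boval and dutuwa both have last vowel 'a' yet inflect differently (bovalak, dutuwaeka), so the last vowel is not what conditions the rule; whether the stem ends in a vowel or a consonant is.
"bogol" ends in a consonant. The stems ending in a consonant (pahul → pahulak, boval → bovalak) add -ak.
The other pattern: stems ending in a vowel add -eka.
So bogol → bogolak.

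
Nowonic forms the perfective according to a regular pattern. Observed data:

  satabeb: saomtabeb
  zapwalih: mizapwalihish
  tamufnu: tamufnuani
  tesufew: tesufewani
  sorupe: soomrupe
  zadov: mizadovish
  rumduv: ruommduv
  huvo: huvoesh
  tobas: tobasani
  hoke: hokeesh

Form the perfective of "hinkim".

hinkimesh

zadov and rumduv both end in -v yet inflect differently (mizadovish, ruommduv), so the final letter is not what conditions the rule; the first letter is.
"hinkim" begins with h-. The stems beginning with h- (huvo → huvoesh, hoke → hokeesh) add -esh.
The other patterns: stems beginning with z- add mi- … -ish around the stem; stems beginning with t- add -ani; stems beginning with r- or s- insert -om- after the first vowel.
So hinkim → hinkimesh.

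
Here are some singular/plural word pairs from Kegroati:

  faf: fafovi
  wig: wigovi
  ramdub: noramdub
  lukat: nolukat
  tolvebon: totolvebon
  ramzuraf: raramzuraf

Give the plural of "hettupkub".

hehettupkub

"hettupkub" has 3 vowels. The stems with 3 vowels (tolvebon → totolvebon, ramzuraf → raramzuraf) repeat the first consonant+vowel as a prefix.
The other patterns: stems with 1 vowel add -ovi; stems with 2 vowels add the prefix no-.
So hettupkub → hehettupkub.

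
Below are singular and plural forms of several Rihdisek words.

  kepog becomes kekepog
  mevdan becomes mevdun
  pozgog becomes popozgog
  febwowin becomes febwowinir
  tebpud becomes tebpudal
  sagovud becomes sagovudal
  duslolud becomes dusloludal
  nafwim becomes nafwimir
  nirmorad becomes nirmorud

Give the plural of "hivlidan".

hivlidun

nirmorad and sagovud both end in -d yet inflect differently (nirmorud, sagovudal), so the final letter is not what conditions the rule; the last vowel is.
"hivlidan" has last vowel 'a'. The stems whose last vowel is 'a' (nirmorad → nirmorud, mevdan → mevdun) change the last vowel to 'u'.
The other patterns: stems whose last vowel is 'u' add -al; stems whose last vowel is 'o' repeat the first consonant+vowel as a prefix; stems whose last vowel is 'i' add -ir.
So hivlidan → hivlidun.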